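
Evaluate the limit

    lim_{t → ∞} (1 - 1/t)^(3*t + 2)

The base → 1 and the exponent → ∞: a 1^∞ form.
Take logarithms: (3t + 2)·ln(1 - 1/t). Since ln(1+u) ~ u for small u, this behaves like (3t)·(-1/t) → -3.
So the limit is e^(-3).

e^(-3)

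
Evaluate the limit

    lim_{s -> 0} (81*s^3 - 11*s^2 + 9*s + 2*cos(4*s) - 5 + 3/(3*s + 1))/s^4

793/3

Substitution gives 0/0; apply L'Hôpital's rule 4 times.
After differentiating numerator and denominator 4 times the quotient is (512*cos(4*s) + 5832/(3*s + 1)^5)/(24); at s = 0 this is 793/3.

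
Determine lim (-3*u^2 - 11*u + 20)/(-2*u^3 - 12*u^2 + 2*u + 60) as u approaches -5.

At u = -5 both the top and bottom vanish — a removable singularity. Factoring out (u + 5) from each leaves (4 - 3*u)/(-2*u^2 - 2*u + 12), which at u = -5 equals -19/28.

-19/28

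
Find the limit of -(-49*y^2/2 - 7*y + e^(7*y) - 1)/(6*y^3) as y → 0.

-343/36

Direct substitution gives 0/0.
Apply L'Hôpital: lim (-49*y + 7*e^(7*y) - 7)/(-18*y^2), still 0/0.
Apply L'Hôpital: lim (49*e^(7*y) - 49)/(-36*y), still 0/0.
After 3 applications of L'Hôpital's rule the quotient is (343*e^(7*y))/(-36); substituting y = 0 gives -343/36.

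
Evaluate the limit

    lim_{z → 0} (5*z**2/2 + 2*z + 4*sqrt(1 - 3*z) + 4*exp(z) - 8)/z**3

-73/12

Substitution gives 0/0 (the numerator vanishes to order 3).
Expand each term to order z^3: the coefficient of z^3 in 4·e^(z) is 2/3 and in 4·√(1 - 3z) is -27/4.
Lower-order terms cancel with the polynomial part, so the numerator is (-73/12)·z^3 + o(z^3), and the limit is (-73/12)/(1) = -73/12.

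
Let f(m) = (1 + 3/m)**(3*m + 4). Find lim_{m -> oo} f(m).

The base → 1 and the exponent → ∞: a 1^∞ form.
Take logarithms: (3m + 4)·ln(1 + 3/m). Since ln(1+u) ~ u for small u, this behaves like (3m)·(3/m) → 9.
So the limit is e^(9).

e^(9)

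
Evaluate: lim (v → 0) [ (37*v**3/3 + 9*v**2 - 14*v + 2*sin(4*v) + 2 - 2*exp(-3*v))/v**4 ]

Substitution gives 0/0; apply L'Hôpital's rule 4 times.
After differentiating numerator and denominator 4 times the quotient is (512*sin(4*v) - 162*e^(-3*v))/(24); at v = 0 this is -27/4.

-27/4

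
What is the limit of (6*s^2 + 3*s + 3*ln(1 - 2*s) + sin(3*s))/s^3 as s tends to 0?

Substitution gives 0/0 (the numerator vanishes to order 3).
Expand each term to order s^3: the coefficient of s^3 in 3·ln(1 - 2s) is -8 and in sin(3s) is -9/2.
Lower-order terms cancel with the polynomial part, so the numerator is (-25/2)·s^3 + o(s^3), and the limit is (-25/2)/(1) = -25/2.

-25/2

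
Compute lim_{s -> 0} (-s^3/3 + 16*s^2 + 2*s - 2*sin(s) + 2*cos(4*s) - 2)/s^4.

Substitution gives 0/0 (the numerator vanishes to order 4).
Expand each term to order s^4: the coefficient of s^4 in -2·sin(s) is 0 and in 2·cos(4s) is 64/3.
Lower-order terms cancel with the polynomial part, so the numerator is (64/3)·s^4 + o(s^4), and the limit is (64/3)/(1) = 64/3.

64/3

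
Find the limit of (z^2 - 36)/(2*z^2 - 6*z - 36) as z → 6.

2/3

Since z = 6 makes numerator and denominator zero, (z - 6) divides both.
Cancelling it gives (z + 6)/(2*z + 6); now plug in z = 6 to get 2/3.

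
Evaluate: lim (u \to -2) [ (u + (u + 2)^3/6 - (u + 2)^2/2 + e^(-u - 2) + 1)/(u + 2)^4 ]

1/24

Direct substitution gives 0/0.
Apply L'Hôpital: lim (-u + (u + 2)^2/2 - e^(-u - 2) - 1)/(4*(u + 2)^3), still 0/0.
Apply L'Hôpital: lim (u + e^(-u - 2) + 1)/(12*(u + 2)^2), still 0/0.
Apply L'Hôpital: lim (1 - e^(-u - 2))/(24*u + 48), still 0/0.
After 4 applications of L'Hôpital's rule the quotient is (e^(-u - 2))/(24); substituting u = -2 gives 1/24.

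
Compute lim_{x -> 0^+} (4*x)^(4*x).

1

Base → 0⁺ and exponent → 0⁺: a 0^0 form.
Take logs: 4x·ln(4x). This is 0·(−∞); rewriting as ln(4x)/(1/(4x)) and applying L'Hôpital gives 0.
Hence the limit is e^0 = 1.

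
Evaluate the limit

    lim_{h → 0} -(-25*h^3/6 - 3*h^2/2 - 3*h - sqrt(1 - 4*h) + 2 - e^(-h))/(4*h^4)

Substitution gives 0/0; apply L'Hôpital's rule 4 times.
After differentiating numerator and denominator 4 times the quotient is (-e^(-h) + 240/(1 - 4*h)^(7/2))/(-96); at h = 0 this is -239/96.

-239/96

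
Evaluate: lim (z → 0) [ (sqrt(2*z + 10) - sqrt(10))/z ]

Substitution gives 0/0. Multiply numerator and denominator by the conjugate √(10 + 2z) + √10.
The numerator becomes (10 + 2z) − 10 = 2z, so the expression simplifies to 2/(√(10 + 2z) + √10).
Letting z → 0 gives 2/(2√10) = √(10)/10.

√(10)/10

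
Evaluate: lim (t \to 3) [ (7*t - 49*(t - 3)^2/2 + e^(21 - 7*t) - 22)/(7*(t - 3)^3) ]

-49/6

Direct substitution gives 0/0.
Apply L'Hôpital: lim (-49*t - 7*e^(21 - 7*t) + 154)/(21*(t - 3)^2), still 0/0.
Apply L'Hôpital: lim (49*e^(21 - 7*t) - 49)/(42*t - 126), still 0/0.
After 3 applications of L'Hôpital's rule the quotient is (-343*e^(21 - 7*t))/(42); substituting t = 3 gives -49/6.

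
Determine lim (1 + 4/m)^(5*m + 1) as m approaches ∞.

Write it as [(1 + 4/m)^m]^(5) · (1 + 4/m)^(1). The bracketed term tends to e^(4) and the second factor to 1, so the limit is e^(20).

e^(20)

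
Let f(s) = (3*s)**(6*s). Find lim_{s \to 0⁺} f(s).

1

Base → 0⁺ and exponent → 0⁺: a 0^0 form.
Take logs: 6s·ln(3s). This is 0·(−∞); rewriting as ln(3s)/(1/(6s)) and applying L'Hôpital gives 0.
Hence the limit is e^0 = 1.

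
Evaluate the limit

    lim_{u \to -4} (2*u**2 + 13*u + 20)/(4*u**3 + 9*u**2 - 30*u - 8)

Direct substitution gives 0/0, so factor. Both numerator and denominator have (u + 4) as a factor.
After cancelling, the expression reduces to (2*u + 5)/(4*u^2 - 7*u - 2).
Substituting u = -4 gives -1/30.

-1/30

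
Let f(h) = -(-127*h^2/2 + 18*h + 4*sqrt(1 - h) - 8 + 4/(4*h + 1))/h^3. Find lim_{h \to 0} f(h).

1025/4

Substitution gives 0/0; apply L'Hôpital's rule 3 times.
After differentiating numerator and denominator 3 times the quotient is (-1536/(4*h + 1)^4 - 3/(2*(1 - h)^(5/2)))/(-6); at h = 0 this is 1025/4.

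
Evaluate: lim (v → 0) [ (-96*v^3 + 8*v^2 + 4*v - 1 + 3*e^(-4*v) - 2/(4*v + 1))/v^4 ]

-480

Substitution gives 0/0; apply L'Hôpital's rule 4 times.
After differentiating numerator and denominator 4 times the quotient is (768*e^(-4*v) - 12288/(4*v + 1)^5)/(24); at v = 0 this is -480.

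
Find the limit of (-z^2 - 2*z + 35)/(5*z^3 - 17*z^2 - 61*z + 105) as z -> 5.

At z = 5 both the top and bottom vanish — a removable singularity. Factoring out (z - 5) from each leaves (-z - 7)/(5*z^2 + 8*z - 21), which at z = 5 equals -1/12.

-1/12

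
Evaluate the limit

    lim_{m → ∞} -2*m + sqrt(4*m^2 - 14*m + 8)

-7/2

An ∞ − ∞ form. Rationalising with the conjugate, the difference becomes (-14m + 8) / (√(4*m^2 - 14*m + 8) + 2m).
For large m the denominator behaves like 2·2m, so the quotient tends to -14/4 = -7/2.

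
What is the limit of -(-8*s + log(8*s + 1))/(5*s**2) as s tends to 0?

Direct substitution gives 0/0.
Apply L'Hôpital: lim (-8 + 8/(8*s + 1))/(-10*s), still 0/0.
After 2 applications of L'Hôpital's rule the quotient is (-64/(8*s + 1)^2)/(-10); substituting s = 0 gives 32/5.

32/5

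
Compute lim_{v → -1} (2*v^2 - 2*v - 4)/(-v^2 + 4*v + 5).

-1

Since v = -1 makes numerator and denominator zero, (v + 1) divides both.
Cancelling it gives (2*v - 4)/(5 - v); now plug in v = -1 to get -1.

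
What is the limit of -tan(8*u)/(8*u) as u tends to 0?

-1

Substitution gives 0/0.
Since tan(θ)/θ → 1 as θ → 0, tan(8u)/(8u) → 1 and the limit is 8/(-8) = -1.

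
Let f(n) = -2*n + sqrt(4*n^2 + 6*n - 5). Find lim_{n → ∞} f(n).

3/2

An ∞ − ∞ form. Rationalising with the conjugate, the difference becomes (6n - 5) / (√(4*n^2 + 6*n - 5) + 2n).
For large n the denominator behaves like 2·2n, so the quotient tends to 6/4 = 3/2.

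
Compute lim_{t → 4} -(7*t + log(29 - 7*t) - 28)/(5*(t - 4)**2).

49/10

Direct substitution gives 0/0.
Apply L'Hôpital: lim (7 - 7/(29 - 7*t))/(40 - 10*t), still 0/0.
After 2 applications of L'Hôpital's rule the quotient is (-49/(29 - 7*t)^2)/(-10); substituting t = 4 gives 49/10.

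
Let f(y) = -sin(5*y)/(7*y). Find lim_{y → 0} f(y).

Substitution gives 0/0.
Write it as (5/(-7))·sin(5y)/(5y); since sin(u)/u → 1, the limit is -5/7.

-5/7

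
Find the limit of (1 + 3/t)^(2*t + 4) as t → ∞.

e^(6)

Write it as [(1 + 3/t)^t]^(2) · (1 + 3/t)^(4). The bracketed term tends to e^(3) and the second factor to 1, so the limit is e^(6).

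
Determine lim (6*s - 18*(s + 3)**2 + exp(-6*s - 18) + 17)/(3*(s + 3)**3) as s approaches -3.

-12

Direct substitution gives 0/0.
Apply L'Hôpital: lim (-36*s - 6*e^(-6*s - 18) - 102)/(9*(s + 3)^2), still 0/0.
Apply L'Hôpital: lim (36*e^(-6*s - 18) - 36)/(18*s + 54), still 0/0.
After 3 applications of L'Hôpital's rule the quotient is (-216*e^(-6*s - 18))/(18); substituting s = -3 gives -12.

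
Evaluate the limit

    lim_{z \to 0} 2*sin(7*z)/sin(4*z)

Substitution gives 0/0.
Divide numerator and denominator by z: sin(7z)/z → 7 and sin(4z)/z → 4, so the limit is 2·7/4 = 7/2.

7/2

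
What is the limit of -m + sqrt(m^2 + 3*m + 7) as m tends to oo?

An ∞ − ∞ form. Rationalising with the conjugate, the difference becomes (3m + 7) / (√(m^2 + 3*m + 7) + m).
For large m the denominator behaves like 2·m, so the quotient tends to 3/2 = 3/2.

3/2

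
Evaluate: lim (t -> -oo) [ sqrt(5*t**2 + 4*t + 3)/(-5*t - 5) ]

√(5)/5

For large |t|, √(5*t^2 + 4*t + 3) ≈ √5·|t| and the denominator ≈ -5t.
Since t → −∞, |t| = −t, giving −√5/(-5) = √(5)/5.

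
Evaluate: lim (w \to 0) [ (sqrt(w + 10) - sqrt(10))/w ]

Substitution gives 0/0. Multiply numerator and denominator by the conjugate √(10 + w) + √10.
The numerator becomes (10 + w) − 10 = w, so the expression simplifies to 1/(√(10 + w) + √10).
Letting w → 0 gives 1/(2√10) = √(10)/20.

√(10)/20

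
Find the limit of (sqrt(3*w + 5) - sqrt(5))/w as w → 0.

Substitution gives 0/0. Multiply numerator and denominator by the conjugate √(5 + 3w) + √5.
The numerator becomes (5 + 3w) − 5 = 3w, so the expression simplifies to 3/(√(5 + 3w) + √5).
Letting w → 0 gives 3/(2√5) = 3*√(5)/10.

3*√(5)/10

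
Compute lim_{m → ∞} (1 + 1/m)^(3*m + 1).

e^(3)

Write it as [(1 + 1/m)^m]^(3) · (1 + 1/m)^(1). The bracketed term tends to e^(1) and the second factor to 1, so the limit is e^(3).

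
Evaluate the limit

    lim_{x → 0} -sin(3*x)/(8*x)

-3/8

Substitution gives 0/0.
Write it as (3/(-8))·sin(3x)/(3x); since sin(u)/u → 1, the limit is -3/8.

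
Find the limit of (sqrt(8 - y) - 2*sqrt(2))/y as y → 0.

-√(2)/8

Substitution gives 0/0. Multiply numerator and denominator by the conjugate √(8 - y) + √8.
The numerator becomes (8 - y) − 8 = -y, so the expression simplifies to -1/(√(8 - y) + √8).
Letting y → 0 gives -1/(2√8) = -√(2)/8.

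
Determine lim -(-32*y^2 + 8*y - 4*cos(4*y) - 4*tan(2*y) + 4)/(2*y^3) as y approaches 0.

16/3

Substitution gives 0/0 (the numerator vanishes to order 3).
Expand each term to order y^3: the coefficient of y^3 in -4·cos(4y) is 0 and in -4·tan(2y) is -32/3.
Lower-order terms cancel with the polynomial part, so the numerator is (-32/3)·y^3 + o(y^3), and the limit is (-32/3)/(-2) = 16/3.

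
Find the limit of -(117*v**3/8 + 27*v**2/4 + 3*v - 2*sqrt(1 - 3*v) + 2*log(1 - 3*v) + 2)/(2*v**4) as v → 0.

Substitution gives 0/0; apply L'Hôpital's rule 4 times.
After differentiating numerator and denominator 4 times the quotient is (-972/(3*v - 1)^4 + 1215*(3*v - 1)^4/(8*(1 - 3*v)^(15/2)))/(-48); at v = 0 this is 2187/128.

2187/128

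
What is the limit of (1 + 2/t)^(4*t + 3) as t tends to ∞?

The base → 1 and the exponent → ∞: a 1^∞ form.
Take logarithms: (4t + 3)·ln(1 + 2/t). Since ln(1+u) ~ u for small u, this behaves like (4t)·(2/t) → 8.
So the limit is e^(8).

e^(8)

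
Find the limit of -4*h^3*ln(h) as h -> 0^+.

This is a 0·(−∞) form. Rewrite as -4·ln(h) / h^(−3) and apply L'Hôpital:
the derivative quotient is -4·(1/h) / (−3·h^(−4)) = (4/3)·h^3 → 0.

0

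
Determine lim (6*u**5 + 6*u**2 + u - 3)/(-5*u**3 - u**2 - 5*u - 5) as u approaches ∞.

-∞

The numerator has higher degree (5 > 3); the quotient behaves like (6/(-5))·u^2 for large |u|.
As u → +∞ this diverges to -∞.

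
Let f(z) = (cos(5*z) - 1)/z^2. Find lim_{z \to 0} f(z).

Direct substitution gives 0/0.
Apply L'Hôpital: lim (-5*sin(5*z))/(2*z), still 0/0.
After 2 applications of L'Hôpital's rule the quotient is (-25*cos(5*z))/(2); substituting z = 0 gives -25/2.

-25/2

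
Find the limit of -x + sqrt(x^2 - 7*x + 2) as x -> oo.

This has the form ∞ − ∞. Multiply and divide by the conjugate √(x^2 - 7*x + 2) + x.
That gives (-7x + 2) / (√(x^2 - 7*x + 2) + x).
Divide numerator and denominator by x: the limit is -7/(2·1) = -7/2.

-7/2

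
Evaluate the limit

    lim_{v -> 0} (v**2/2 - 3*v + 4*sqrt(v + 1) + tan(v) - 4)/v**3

7/12

Substitution gives 0/0; apply L'Hôpital's rule 3 times.
After differentiating numerator and denominator 3 times the quotient is (6*tan(v)^2/cos(v)^2 + 2/cos(v)^2 + 3/(2*(v + 1)^(5/2)))/(6); at v = 0 this is 7/12.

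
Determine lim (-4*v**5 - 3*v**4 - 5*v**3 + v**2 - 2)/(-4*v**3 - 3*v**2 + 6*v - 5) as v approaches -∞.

The numerator has higher degree (5 > 3); the quotient behaves like (-4/(-4))·v^2 for large |v|.
As v → −∞ this diverges to ∞.

∞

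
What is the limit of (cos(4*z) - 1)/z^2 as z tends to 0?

-8

Direct substitution gives 0/0.
Apply L'Hôpital: lim (-4*sin(4*z))/(2*z), still 0/0.
After 2 applications of L'Hôpital's rule the quotient is (-16*cos(4*z))/(2); substituting z = 0 gives -8.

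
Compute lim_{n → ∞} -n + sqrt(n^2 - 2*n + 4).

-1

This has the form ∞ − ∞. Multiply and divide by the conjugate √(n^2 - 2*n + 4) + n.
That gives (-2n + 4) / (√(n^2 - 2*n + 4) + n).
Divide numerator and denominator by n: the limit is -2/(2·1) = -1.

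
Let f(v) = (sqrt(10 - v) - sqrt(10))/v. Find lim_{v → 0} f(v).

A 0/0 form; rationalise with √(10 - v) + √10. This collapses the numerator to -v, leaving -1/(√(10 - v) + √10) → -1/(2√10) = -√(10)/20.

-√(10)/20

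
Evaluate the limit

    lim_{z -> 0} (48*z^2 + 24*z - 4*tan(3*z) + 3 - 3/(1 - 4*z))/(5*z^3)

-228/5

Substitution gives 0/0; apply L'Hôpital's rule 3 times.
After differentiating numerator and denominator 3 times the quotient is (72*(12*(4*z - 1)^4*(cos(6*z) - 2)/(cos(6*z) + 1)^2 - 16)/(4*z - 1)^4)/(30); at z = 0 this is -228/5.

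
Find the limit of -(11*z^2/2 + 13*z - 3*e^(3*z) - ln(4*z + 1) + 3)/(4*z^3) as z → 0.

Substitution gives 0/0; apply L'Hôpital's rule 3 times.
After differentiating numerator and denominator 3 times the quotient is (-81*e^(3*z) - 128/(4*z + 1)^3)/(-24); at z = 0 this is 209/24.

209/24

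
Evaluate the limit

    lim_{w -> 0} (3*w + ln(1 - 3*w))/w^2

-9/2

Direct substitution gives 0/0.
Apply L'Hôpital: lim (3 - 3/(1 - 3*w))/(2*w), still 0/0.
After 2 applications of L'Hôpital's rule the quotient is (-9/(1 - 3*w)^2)/(2); substituting w = 0 gives -9/2.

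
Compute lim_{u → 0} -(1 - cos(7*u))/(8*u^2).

-49/16

Substitution gives 0/0.
Use (1 − cos θ)/θ² → 1/2 with θ = 7u: the limit is 7²/(2·(-8)) = -49/16.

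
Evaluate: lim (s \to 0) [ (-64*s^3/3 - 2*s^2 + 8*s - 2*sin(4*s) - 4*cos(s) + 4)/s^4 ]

-1/6

Substitution gives 0/0; apply L'Hôpital's rule 4 times.
After differentiating numerator and denominator 4 times the quotient is (-512*sin(4*s) - 4*cos(s))/(24); at s = 0 this is -1/6.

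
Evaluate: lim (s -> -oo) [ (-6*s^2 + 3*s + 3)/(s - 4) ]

∞

The numerator has higher degree (2 > 1); the quotient behaves like (-6/(1))·s^1 for large |s|.
As s → −∞ this diverges to ∞.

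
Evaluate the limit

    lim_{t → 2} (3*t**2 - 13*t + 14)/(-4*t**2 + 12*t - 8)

At t = 2 both the top and bottom vanish — a removable singularity. Factoring out (t - 2) from each leaves (3*t - 7)/(4 - 4*t), which at t = 2 equals 1/4.

1/4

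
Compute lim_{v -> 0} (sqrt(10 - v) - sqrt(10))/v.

-√(10)/20

A 0/0 form; rationalise with √(10 - v) + √10. This collapses the numerator to -v, leaving -1/(√(10 - v) + √10) → -1/(2√10) = -√(10)/20.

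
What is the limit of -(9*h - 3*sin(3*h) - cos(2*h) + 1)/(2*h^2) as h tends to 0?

Substitution gives 0/0; apply L'Hôpital's rule 2 times.
After differentiating numerator and denominator 2 times the quotient is (27*sin(3*h) + 4*cos(2*h))/(-4); at h = 0 this is -1.

-1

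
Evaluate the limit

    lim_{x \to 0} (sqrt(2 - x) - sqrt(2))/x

-√(2)/4

A 0/0 form; rationalise with √(2 - x) + √2. This collapses the numerator to -x, leaving -1/(√(2 - x) + √2) → -1/(2√2) = -√(2)/4.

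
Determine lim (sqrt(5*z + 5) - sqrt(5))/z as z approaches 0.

A 0/0 form; rationalise with √(5 + 5z) + √5. This collapses the numerator to 5z, leaving 5/(√(5 + 5z) + √5) → 5/(2√5) = √(5)/2.

√(5)/2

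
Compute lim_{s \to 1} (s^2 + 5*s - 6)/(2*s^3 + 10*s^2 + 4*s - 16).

7/30

At s = 1 both the top and bottom vanish — a removable singularity. Factoring out (s - 1) from each leaves (s + 6)/(2*s^2 + 12*s + 16), which at s = 1 equals 7/30.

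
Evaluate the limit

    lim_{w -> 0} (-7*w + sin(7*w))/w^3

Direct substitution gives 0/0.
Apply L'Hôpital: lim (7*cos(7*w) - 7)/(3*w^2), still 0/0.
Apply L'Hôpital: lim (-49*sin(7*w))/(6*w), still 0/0.
After 3 applications of L'Hôpital's rule the quotient is (-343*cos(7*w))/(6); substituting w = 0 gives -343/6.

-343/6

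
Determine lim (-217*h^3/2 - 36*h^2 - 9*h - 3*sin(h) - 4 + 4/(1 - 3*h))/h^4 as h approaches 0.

324

Substitution gives 0/0 (the numerator vanishes to order 4).
Expand each term to order h^4: the coefficient of h^4 in -3·sin(h) is 0 and in 4·1/(1 - 3h) is 324.
Lower-order terms cancel with the polynomial part, so the numerator is (324)·h^4 + o(h^4), and the limit is (324)/(1) = 324.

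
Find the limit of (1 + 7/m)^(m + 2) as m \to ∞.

The base → 1 and the exponent → ∞: a 1^∞ form.
Take logarithms: (m + 2)·ln(1 + 7/m). Since ln(1+u) ~ u for small u, this behaves like (m)·(7/m) → 7.
So the limit is e^(7).

e^(7)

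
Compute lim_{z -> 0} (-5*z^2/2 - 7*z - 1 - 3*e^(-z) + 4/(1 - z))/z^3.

9/2

Substitution gives 0/0; apply L'Hôpital's rule 3 times.
After differentiating numerator and denominator 3 times the quotient is (3*e^(-z) + 24/(z - 1)^4)/(6); at z = 0 this is 9/2.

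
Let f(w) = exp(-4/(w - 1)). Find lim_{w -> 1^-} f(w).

∞

As w → 1⁻, -4/(w - 1) → +∞, so e^(-4/(w - 1)) → ∞.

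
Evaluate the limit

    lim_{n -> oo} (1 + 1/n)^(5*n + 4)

e^(5)

Write it as [(1 + 1/n)^n]^(5) · (1 + 1/n)^(4). The bracketed term tends to e^(1) and the second factor to 1, so the limit is e^(5).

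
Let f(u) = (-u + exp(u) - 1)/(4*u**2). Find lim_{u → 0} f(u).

Direct substitution gives 0/0.
Apply L'Hôpital: lim (e^(u) - 1)/(8*u), still 0/0.
After 2 applications of L'Hôpital's rule the quotient is (e^(u))/(8); substituting u = 0 gives 1/8.

1/8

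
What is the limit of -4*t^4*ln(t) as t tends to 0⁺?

0

This is a 0·(−∞) form. Rewrite as -4·ln(t) / t^(−4) and apply L'Hôpital:
the derivative quotient is -4·(1/t) / (−4·t^(−5)) = (4/4)·t^4 → 0.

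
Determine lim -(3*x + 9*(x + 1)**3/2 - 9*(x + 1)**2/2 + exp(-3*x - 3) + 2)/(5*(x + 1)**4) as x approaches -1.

-27/40

Direct substitution gives 0/0.
Apply L'Hôpital: lim (-9*x + 27*(x + 1)^2/2 - 3*e^(-3*x - 3) - 6)/(-20*(x + 1)^3), still 0/0.
Apply L'Hôpital: lim (27*x + 9*e^(-3*x - 3) + 18)/(-60*(x + 1)^2), still 0/0.
Apply L'Hôpital: lim (27 - 27*e^(-3*x - 3))/(-120*x - 120), still 0/0.
After 4 applications of L'Hôpital's rule the quotient is (81*e^(-3*x - 3))/(-120); substituting x = -1 gives -27/40.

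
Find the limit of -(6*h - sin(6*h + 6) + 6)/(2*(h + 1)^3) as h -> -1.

-18

Direct substitution gives 0/0.
Apply L'Hôpital: lim (6 - 6*cos(6*h + 6))/(-6*(h + 1)^2), still 0/0.
Apply L'Hôpital: lim (36*sin(6*h + 6))/(-12*h - 12), still 0/0.
After 3 applications of L'Hôpital's rule the quotient is (216*cos(6*h + 6))/(-12); substituting h = -1 gives -18.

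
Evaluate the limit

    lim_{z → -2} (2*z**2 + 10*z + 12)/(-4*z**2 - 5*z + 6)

2/11

Direct substitution gives 0/0, so factor. Both numerator and denominator have (z + 2) as a factor.
After cancelling, the expression reduces to (2*z + 6)/(3 - 4*z).
Substituting z = -2 gives 2/11.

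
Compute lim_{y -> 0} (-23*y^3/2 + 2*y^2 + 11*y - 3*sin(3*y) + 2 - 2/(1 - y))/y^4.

-2

Substitution gives 0/0 (the numerator vanishes to order 4).
Expand each term to order y^4: the coefficient of y^4 in -2·1/(1 - y) is -2 and in -3·sin(3y) is 0.
Lower-order terms cancel with the polynomial part, so the numerator is (-2)·y^4 + o(y^4), and the limit is (-2)/(1) = -2.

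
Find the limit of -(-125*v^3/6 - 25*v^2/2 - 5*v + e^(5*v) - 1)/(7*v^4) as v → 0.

Direct substitution gives 0/0.
Apply L'Hôpital: lim (-125*v^2/2 - 25*v + 5*e^(5*v) - 5)/(-28*v^3), still 0/0.
Apply L'Hôpital: lim (-125*v + 25*e^(5*v) - 25)/(-84*v^2), still 0/0.
Apply L'Hôpital: lim (125*e^(5*v) - 125)/(-168*v), still 0/0.
After 4 applications of L'Hôpital's rule the quotient is (625*e^(5*v))/(-168); substituting v = 0 gives -625/168.

-625/168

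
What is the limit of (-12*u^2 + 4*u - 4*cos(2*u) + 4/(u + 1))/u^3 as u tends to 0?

-4

Substitution gives 0/0 (the numerator vanishes to order 3).
Expand each term to order u^3: the coefficient of u^3 in -4·cos(2u) is 0 and in 4·1/(1 + u) is -4.
Lower-order terms cancel with the polynomial part, so the numerator is (-4)·u^3 + o(u^3), and the limit is (-4)/(1) = -4.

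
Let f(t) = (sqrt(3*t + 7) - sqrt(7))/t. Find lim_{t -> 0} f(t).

A 0/0 form; rationalise with √(7 + 3t) + √7. This collapses the numerator to 3t, leaving 3/(√(7 + 3t) + √7) → 3/(2√7) = 3*√(7)/14.

3*√(7)/14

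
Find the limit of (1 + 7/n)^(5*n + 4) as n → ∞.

e^(35)

Let L be the limit and take ln: ln L = lim (5n + 4)·ln(1 + 7/n) = lim (5n + 4)·(7/n + O(1/n²)) = 35.
Hence L = e^(35).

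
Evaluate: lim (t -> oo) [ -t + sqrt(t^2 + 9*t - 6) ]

9/2

An ∞ − ∞ form. Rationalising with the conjugate, the difference becomes (9t - 6) / (√(t^2 + 9*t - 6) + t).
For large t the denominator behaves like 2·t, so the quotient tends to 9/2 = 9/2.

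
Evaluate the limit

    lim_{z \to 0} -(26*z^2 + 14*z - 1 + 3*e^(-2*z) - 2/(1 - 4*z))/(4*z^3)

33

Substitution gives 0/0 (the numerator vanishes to order 3).
Expand each term to order z^3: the coefficient of z^3 in -2·1/(1 - 4z) is -128 and in 3·e^(-2z) is -4.
Lower-order terms cancel with the polynomial part, so the numerator is (-132)·z^3 + o(z^3), and the limit is (-132)/(-4) = 33.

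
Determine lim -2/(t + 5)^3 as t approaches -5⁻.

∞

As t → -5⁻, (t + 5) → 0⁻, so (t + 5)^3 → 0⁻ and -2/(t + 5)^3 → ∞.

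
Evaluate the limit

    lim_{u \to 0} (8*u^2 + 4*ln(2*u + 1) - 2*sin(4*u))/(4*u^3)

Substitution gives 0/0; apply L'Hôpital's rule 3 times.
After differentiating numerator and denominator 3 times the quotient is (128*cos(4*u) + 64/(2*u + 1)^3)/(24); at u = 0 this is 8.

8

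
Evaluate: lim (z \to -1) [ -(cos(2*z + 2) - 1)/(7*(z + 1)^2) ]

2/7

Direct substitution gives 0/0.
Apply L'Hôpital: lim (-2*sin(2*z + 2))/(-14*z - 14), still 0/0.
After 2 applications of L'Hôpital's rule the quotient is (-4*cos(2*z + 2))/(-14); substituting z = -1 gives 2/7.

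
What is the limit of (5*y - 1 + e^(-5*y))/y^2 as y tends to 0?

25/2

Direct substitution gives 0/0.
Apply L'Hôpital: lim (5 - 5*e^(-5*y))/(2*y), still 0/0.
After 2 applications of L'Hôpital's rule the quotient is (25*e^(-5*y))/(2); substituting y = 0 gives 25/2.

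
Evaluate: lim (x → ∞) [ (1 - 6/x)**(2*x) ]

The base → 1 and the exponent → ∞: a 1^∞ form.
Take logarithms: (2x)·ln(1 - 6/x). Since ln(1+u) ~ u for small u, this behaves like (2x)·(-6/x) → -12.
So the limit is e^(-12).

e^(-12)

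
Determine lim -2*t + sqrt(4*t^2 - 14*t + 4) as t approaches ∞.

An ∞ − ∞ form. Rationalising with the conjugate, the difference becomes (-14t + 4) / (√(4*t^2 - 14*t + 4) + 2t).
For large t the denominator behaves like 2·2t, so the quotient tends to -14/4 = -7/2.

-7/2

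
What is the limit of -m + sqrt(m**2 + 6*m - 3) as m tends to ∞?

3

This has the form ∞ − ∞. Multiply and divide by the conjugate √(m^2 + 6*m - 3) + m.
That gives (6m - 3) / (√(m^2 + 6*m - 3) + m).
Divide numerator and denominator by m: the limit is 6/(2·1) = 3.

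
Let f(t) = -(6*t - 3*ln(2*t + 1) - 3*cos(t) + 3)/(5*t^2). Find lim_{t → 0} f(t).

Substitution gives 0/0; apply L'Hôpital's rule 2 times.
After differentiating numerator and denominator 2 times the quotient is (3*cos(t) + 12/(2*t + 1)^2)/(-10); at t = 0 this is -3/2.

-3/2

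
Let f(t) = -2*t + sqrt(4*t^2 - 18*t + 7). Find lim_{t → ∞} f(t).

This has the form ∞ − ∞. Multiply and divide by the conjugate √(4*t^2 - 18*t + 7) + 2t.
That gives (-18t + 7) / (√(4*t^2 - 18*t + 7) + 2t).
Divide numerator and denominator by t: the limit is -18/(2·2) = -9/2.

-9/2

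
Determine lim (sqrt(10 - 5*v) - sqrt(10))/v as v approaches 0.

A 0/0 form; rationalise with √(10 - 5v) + √10. This collapses the numerator to -5v, leaving -5/(√(10 - 5v) + √10) → -5/(2√10) = -√(10)/4.

-√(10)/4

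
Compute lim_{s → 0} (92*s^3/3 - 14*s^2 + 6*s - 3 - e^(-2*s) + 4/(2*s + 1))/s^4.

Substitution gives 0/0 (the numerator vanishes to order 4).
Expand each term to order s^4: the coefficient of s^4 in 4·1/(1 + 2s) is 64 and in −e^(-2s) is -2/3.
Lower-order terms cancel with the polynomial part, so the numerator is (190/3)·s^4 + o(s^4), and the limit is (190/3)/(1) = 190/3.

190/3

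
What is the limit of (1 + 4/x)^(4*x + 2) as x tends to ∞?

e^(16)

Let L be the limit and take ln: ln L = lim (4x + 2)·ln(1 + 4/x) = lim (4x + 2)·(4/x + O(1/x²)) = 16.
Hence L = e^(16).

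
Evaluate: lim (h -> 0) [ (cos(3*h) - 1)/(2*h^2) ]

-9/4

Direct substitution gives 0/0.
Apply L'Hôpital: lim (-3*sin(3*h))/(4*h), still 0/0.
After 2 applications of L'Hôpital's rule the quotient is (-9*cos(3*h))/(4); substituting h = 0 gives -9/4.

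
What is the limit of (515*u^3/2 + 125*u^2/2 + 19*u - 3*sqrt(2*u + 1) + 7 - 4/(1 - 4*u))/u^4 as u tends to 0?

-8177/8

Substitution gives 0/0 (the numerator vanishes to order 4).
Expand each term to order u^4: the coefficient of u^4 in -4·1/(1 - 4u) is -1024 and in -3·√(1 + 2u) is 15/8.
Lower-order terms cancel with the polynomial part, so the numerator is (-8177/8)·u^4 + o(u^4), and the limit is (-8177/8)/(1) = -8177/8.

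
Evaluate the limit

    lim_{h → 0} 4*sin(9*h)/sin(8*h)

9/2

Substitution gives 0/0.
Divide numerator and denominator by h: sin(9h)/h → 9 and sin(8h)/h → 8, so the limit is 4·9/8 = 9/2.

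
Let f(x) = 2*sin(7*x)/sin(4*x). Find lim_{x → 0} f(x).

Substitution gives 0/0.
Divide numerator and denominator by x: sin(7x)/x → 7 and sin(4x)/x → 4, so the limit is 2·7/4 = 7/2.

7/2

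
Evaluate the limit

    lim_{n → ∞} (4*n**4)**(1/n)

Base → ∞ and exponent → 0: an ∞^0 form.
Take logs: (1/n)·ln(4·n^4) = (ln 4 + 4·ln n)/n → 0.
So the limit is e^0 = 1.

1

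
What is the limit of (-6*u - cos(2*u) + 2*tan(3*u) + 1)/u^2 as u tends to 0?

Substitution gives 0/0; apply L'Hôpital's rule 2 times.
After differentiating numerator and denominator 2 times the quotient is (4*cos(2*u) + 36*tan(3*u)/cos(3*u)^2)/(2); at u = 0 this is 2.

2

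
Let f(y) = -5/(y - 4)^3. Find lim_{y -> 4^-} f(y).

∞

As y → 4⁻, (y - 4) → 0⁻, so (y - 4)^3 → 0⁻ and -5/(y - 4)^3 → ∞.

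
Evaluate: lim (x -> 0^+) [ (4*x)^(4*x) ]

1

Base → 0⁺ and exponent → 0⁺: a 0^0 form.
Take logs: 4x·ln(4x). This is 0·(−∞); rewriting as ln(4x)/(1/(4x)) and applying L'Hôpital gives 0.
Hence the limit is e^0 = 1.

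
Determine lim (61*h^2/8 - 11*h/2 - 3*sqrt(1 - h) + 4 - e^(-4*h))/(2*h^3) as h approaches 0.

Substitution gives 0/0 (the numerator vanishes to order 3).
Expand each term to order h^3: the coefficient of h^3 in -3·√(1 - h) is 3/16 and in −e^(-4h) is 32/3.
Lower-order terms cancel with the polynomial part, so the numerator is (521/48)·h^3 + o(h^3), and the limit is (521/48)/(2) = 521/96.

521/96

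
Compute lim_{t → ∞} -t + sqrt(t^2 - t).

-1/2

An ∞ − ∞ form. Rationalising with the conjugate, the difference becomes (-t) / (√(t^2 - t) + t).
For large t the denominator behaves like 2·t, so the quotient tends to -1/2 = -1/2.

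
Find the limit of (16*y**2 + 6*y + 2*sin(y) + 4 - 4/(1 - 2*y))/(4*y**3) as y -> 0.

Substitution gives 0/0; apply L'Hôpital's rule 3 times.
After differentiating numerator and denominator 3 times the quotient is (-2*cos(y) - 192/(2*y - 1)^4)/(24); at y = 0 this is -97/12.

-97/12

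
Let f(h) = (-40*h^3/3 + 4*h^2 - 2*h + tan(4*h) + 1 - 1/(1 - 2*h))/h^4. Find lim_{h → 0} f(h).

-16

Substitution gives 0/0 (the numerator vanishes to order 4).
Expand each term to order h^4: the coefficient of h^4 in tan(4h) is 0 and in −1/(1 - 2h) is -16.
Lower-order terms cancel with the polynomial part, so the numerator is (-16)·h^4 + o(h^4), and the limit is (-16)/(1) = -16.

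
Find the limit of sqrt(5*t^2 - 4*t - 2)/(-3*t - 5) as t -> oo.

-√(5)/3

For large |t|, √(5*t^2 - 4*t - 2) ≈ √5·|t| and the denominator ≈ -3t.
Since t → +∞, |t| = t, giving √5/(-3) = -√(5)/3.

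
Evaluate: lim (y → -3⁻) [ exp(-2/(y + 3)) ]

∞

As y → -3⁻, -2/(y + 3) → +∞, so e^(-2/(y + 3)) → ∞.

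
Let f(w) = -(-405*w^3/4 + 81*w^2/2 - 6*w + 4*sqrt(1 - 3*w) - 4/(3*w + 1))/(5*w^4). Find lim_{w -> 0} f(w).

Substitution gives 0/0; apply L'Hôpital's rule 4 times.
After differentiating numerator and denominator 4 times the quotient is (-7776/(3*w + 1)^5 - 1215/(4*(1 - 3*w)^(7/2)))/(-120); at w = 0 this is 10773/160.

10773/160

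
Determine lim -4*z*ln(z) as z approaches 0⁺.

This is a 0·(−∞) form. Rewrite as -4·ln(z) / z^(−1) and apply L'Hôpital:
the derivative quotient is -4·(1/z) / (−1·z^(−2)) = (4/1)·z^1 → 0.

0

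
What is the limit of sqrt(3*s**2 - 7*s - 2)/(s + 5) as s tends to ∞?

√(3)

For large |s|, √(3*s^2 - 7*s - 2) ≈ √3·|s| and the denominator ≈ s.
Since s → +∞, |s| = s, giving √3/(1) = √(3).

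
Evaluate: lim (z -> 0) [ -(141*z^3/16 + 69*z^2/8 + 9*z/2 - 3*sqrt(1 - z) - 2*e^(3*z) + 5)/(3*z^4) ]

Substitution gives 0/0; apply L'Hôpital's rule 4 times.
After differentiating numerator and denominator 4 times the quotient is (-162*e^(3*z) + 45/(16*(1 - z)^(7/2)))/(-72); at z = 0 this is 283/128.

283/128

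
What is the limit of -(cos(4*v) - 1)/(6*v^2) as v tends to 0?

Direct substitution gives 0/0.
Apply L'Hôpital: lim (-4*sin(4*v))/(-12*v), still 0/0.
After 2 applications of L'Hôpital's rule the quotient is (-16*cos(4*v))/(-12); substituting v = 0 gives 4/3.

4/3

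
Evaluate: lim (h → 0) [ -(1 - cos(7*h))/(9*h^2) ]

Substitution gives 0/0.
Use (1 − cos u)/u² → 1/2 with u = 7h: the limit is 7²/(2·(-9)) = -49/18.

-49/18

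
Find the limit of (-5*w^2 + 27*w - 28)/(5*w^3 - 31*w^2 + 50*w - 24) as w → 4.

-13/42

Since w = 4 makes numerator and denominator zero, (w - 4) divides both.
Cancelling it gives (7 - 5*w)/(5*w^2 - 11*w + 6); now plug in w = 4 to get -13/42.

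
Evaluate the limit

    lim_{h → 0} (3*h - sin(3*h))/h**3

9/2

Direct substitution gives 0/0.
Apply L'Hôpital: lim (3 - 3*cos(3*h))/(3*h^2), still 0/0.
Apply L'Hôpital: lim (9*sin(3*h))/(6*h), still 0/0.
After 3 applications of L'Hôpital's rule the quotient is (27*cos(3*h))/(6); substituting h = 0 gives 9/2.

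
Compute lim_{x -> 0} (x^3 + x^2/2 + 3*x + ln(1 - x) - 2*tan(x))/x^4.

Substitution gives 0/0 (the numerator vanishes to order 4).
Expand each term to order x^4: the coefficient of x^4 in -2·tan(x) is 0 and in ln(1 - x) is -1/4.
Lower-order terms cancel with the polynomial part, so the numerator is (-1/4)·x^4 + o(x^4), and the limit is (-1/4)/(1) = -1/4.

-1/4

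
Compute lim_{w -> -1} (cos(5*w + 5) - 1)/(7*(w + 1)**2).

Direct substitution gives 0/0.
Apply L'Hôpital: lim (-5*sin(5*w + 5))/(14*w + 14), still 0/0.
After 2 applications of L'Hôpital's rule the quotient is (-25*cos(5*w + 5))/(14); substituting w = -1 gives -25/14.

-25/14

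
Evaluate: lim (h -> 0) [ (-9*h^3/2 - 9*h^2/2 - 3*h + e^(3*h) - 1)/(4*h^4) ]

27/32

Direct substitution gives 0/0.
Apply L'Hôpital: lim (-27*h^2/2 - 9*h + 3*e^(3*h) - 3)/(16*h^3), still 0/0.
Apply L'Hôpital: lim (-27*h + 9*e^(3*h) - 9)/(48*h^2), still 0/0.
Apply L'Hôpital: lim (27*e^(3*h) - 27)/(96*h), still 0/0.
After 4 applications of L'Hôpital's rule the quotient is (81*e^(3*h))/(96); substituting h = 0 gives 27/32.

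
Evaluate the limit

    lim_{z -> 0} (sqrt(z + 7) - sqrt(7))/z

Substitution gives 0/0. Multiply numerator and denominator by the conjugate √(7 + z) + √7.
The numerator becomes (7 + z) − 7 = z, so the expression simplifies to 1/(√(7 + z) + √7).
Letting z → 0 gives 1/(2√7) = √(7)/14.

√(7)/14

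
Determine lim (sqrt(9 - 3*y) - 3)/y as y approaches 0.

-1/2

A 0/0 form; rationalise with √(9 - 3y) + √9. This collapses the numerator to -3y, leaving -3/(√(9 - 3y) + √9) → -3/(2√9) = -1/2.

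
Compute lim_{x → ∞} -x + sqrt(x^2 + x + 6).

1/2

An ∞ − ∞ form. Rationalising with the conjugate, the difference becomes (x + 6) / (√(x^2 + x + 6) + x).
For large x the denominator behaves like 2·x, so the quotient tends to 1/2 = 1/2.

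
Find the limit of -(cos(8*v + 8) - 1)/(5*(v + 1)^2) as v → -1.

Direct substitution gives 0/0.
Apply L'Hôpital: lim (-8*sin(8*v + 8))/(-10*v - 10), still 0/0.
After 2 applications of L'Hôpital's rule the quotient is (-64*cos(8*v + 8))/(-10); substituting v = -1 gives 32/5.

32/5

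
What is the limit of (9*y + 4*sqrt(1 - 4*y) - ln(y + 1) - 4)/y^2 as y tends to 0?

-15/2

Substitution gives 0/0 (the numerator vanishes to order 2).
Expand each term to order y^2: the coefficient of y^2 in 4·√(1 - 4y) is -8 and in −ln(1 + y) is 1/2.
Lower-order terms cancel with the polynomial part, so the numerator is (-15/2)·y^2 + o(y^2), and the limit is (-15/2)/(1) = -15/2.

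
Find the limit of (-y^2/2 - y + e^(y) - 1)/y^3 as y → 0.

1/6

Direct substitution gives 0/0.
Apply L'Hôpital: lim (-y + e^(y) - 1)/(3*y^2), still 0/0.
Apply L'Hôpital: lim (e^(y) - 1)/(6*y), still 0/0.
After 3 applications of L'Hôpital's rule the quotient is (e^(y))/(6); substituting y = 0 gives 1/6.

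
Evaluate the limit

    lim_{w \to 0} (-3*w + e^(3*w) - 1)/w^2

Direct substitution gives 0/0.
Apply L'Hôpital: lim (3*e^(3*w) - 3)/(2*w), still 0/0.
After 2 applications of L'Hôpital's rule the quotient is (9*e^(3*w))/(2); substituting w = 0 gives 9/2.

9/2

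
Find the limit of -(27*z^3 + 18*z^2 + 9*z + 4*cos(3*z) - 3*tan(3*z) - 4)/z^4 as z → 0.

Substitution gives 0/0; apply L'Hôpital's rule 4 times.
After differentiating numerator and denominator 4 times the quotient is (324*cos(3*z) - 5832*tan(3*z)^5 - 9720*tan(3*z)^3 - 3888*tan(3*z))/(-24); at z = 0 this is -27/2.

-27/2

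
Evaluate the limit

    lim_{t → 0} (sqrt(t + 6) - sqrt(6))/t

√(6)/12

Substitution gives 0/0. Multiply numerator and denominator by the conjugate √(6 + t) + √6.
The numerator becomes (6 + t) − 6 = t, so the expression simplifies to 1/(√(6 + t) + √6).
Letting t → 0 gives 1/(2√6) = √(6)/12.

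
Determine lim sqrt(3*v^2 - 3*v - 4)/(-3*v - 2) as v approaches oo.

For large |v|, √(3*v^2 - 3*v - 4) ≈ √3·|v| and the denominator ≈ -3v.
Since v → +∞, |v| = v, giving √3/(-3) = -√(3)/3.

-√(3)/3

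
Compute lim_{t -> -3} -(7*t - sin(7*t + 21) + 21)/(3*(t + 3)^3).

-343/18

Direct substitution gives 0/0.
Apply L'Hôpital: lim (7 - 7*cos(7*t + 21))/(-9*(t + 3)^2), still 0/0.
Apply L'Hôpital: lim (49*sin(7*t + 21))/(-18*t - 54), still 0/0.
After 3 applications of L'Hôpital's rule the quotient is (343*cos(7*t + 21))/(-18); substituting t = -3 gives -343/18.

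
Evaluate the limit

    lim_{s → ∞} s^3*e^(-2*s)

Write as s^3/e^{2s}, an ∞/∞ form.
Exponential growth dominates any polynomial, so repeated L'Hôpital (or the standard result) gives 0.

0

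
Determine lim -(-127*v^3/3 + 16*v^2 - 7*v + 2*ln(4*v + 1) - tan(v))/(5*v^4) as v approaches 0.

Substitution gives 0/0 (the numerator vanishes to order 4).
Expand each term to order v^4: the coefficient of v^4 in 2·ln(1 + 4v) is -128 and in −tan(v) is 0.
Lower-order terms cancel with the polynomial part, so the numerator is (-128)·v^4 + o(v^4), and the limit is (-128)/(-5) = 128/5.

128/5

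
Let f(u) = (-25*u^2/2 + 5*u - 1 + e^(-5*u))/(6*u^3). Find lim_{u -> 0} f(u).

-125/36

Direct substitution gives 0/0.
Apply L'Hôpital: lim (-25*u + 5 - 5*e^(-5*u))/(18*u^2), still 0/0.
Apply L'Hôpital: lim (-25 + 25*e^(-5*u))/(36*u), still 0/0.
After 3 applications of L'Hôpital's rule the quotient is (-125*e^(-5*u))/(36); substituting u = 0 gives -125/36.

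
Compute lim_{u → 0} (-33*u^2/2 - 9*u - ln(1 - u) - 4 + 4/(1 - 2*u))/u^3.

97/3

Substitution gives 0/0; apply L'Hôpital's rule 3 times.
After differentiating numerator and denominator 3 times the quotient is (192/(2*u - 1)^4 - 2/(u - 1)^3)/(6); at u = 0 this is 97/3.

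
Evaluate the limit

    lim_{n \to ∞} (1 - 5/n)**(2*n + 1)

Write it as [(1 - 5/n)^n]^(2) · (1 - 5/n)^(1). The bracketed term tends to e^(-5) and the second factor to 1, so the limit is e^(-10).

e^(-10)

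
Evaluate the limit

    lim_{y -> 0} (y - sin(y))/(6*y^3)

1/36

Direct substitution gives 0/0.
Apply L'Hôpital: lim (1 - cos(y))/(18*y^2), still 0/0.
Apply L'Hôpital: lim (sin(y))/(36*y), still 0/0.
After 3 applications of L'Hôpital's rule the quotient is (cos(y))/(36); substituting y = 0 gives 1/36.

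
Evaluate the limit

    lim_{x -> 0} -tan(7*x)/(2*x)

Substitution gives 0/0.
Since tan(u)/u → 1 as u → 0, tan(7x)/(7x) → 1 and the limit is 7/(-2) = -7/2.

-7/2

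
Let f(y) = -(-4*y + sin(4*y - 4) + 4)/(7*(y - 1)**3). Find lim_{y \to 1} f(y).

32/21

Direct substitution gives 0/0.
Apply L'Hôpital: lim (4*cos(4*y - 4) - 4)/(-21*(y - 1)^2), still 0/0.
Apply L'Hôpital: lim (-16*sin(4*y - 4))/(42 - 42*y), still 0/0.
After 3 applications of L'Hôpital's rule the quotient is (-64*cos(4*y - 4))/(-42); substituting y = 1 gives 32/21.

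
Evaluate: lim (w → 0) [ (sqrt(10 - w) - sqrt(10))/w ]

A 0/0 form; rationalise with √(10 - w) + √10. This collapses the numerator to -w, leaving -1/(√(10 - w) + √10) → -1/(2√10) = -√(10)/20.

-√(10)/20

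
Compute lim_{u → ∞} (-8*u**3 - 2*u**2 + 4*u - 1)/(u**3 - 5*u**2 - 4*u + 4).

-8

Numerator and denominator both have degree 3.
Dividing every term by u^3, all lower-order terms vanish and the limit is the ratio of leading coefficients, -8/(1) = -8.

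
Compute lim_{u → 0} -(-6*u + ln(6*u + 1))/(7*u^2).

Direct substitution gives 0/0.
Apply L'Hôpital: lim (-6 + 6/(6*u + 1))/(-14*u), still 0/0.
After 2 applications of L'Hôpital's rule the quotient is (-36/(6*u + 1)^2)/(-14); substituting u = 0 gives 18/7.

18/7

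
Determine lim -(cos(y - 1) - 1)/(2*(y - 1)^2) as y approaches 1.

Direct substitution gives 0/0.
Apply L'Hôpital: lim (-sin(y - 1))/(4 - 4*y), still 0/0.
After 2 applications of L'Hôpital's rule the quotient is (-cos(y - 1))/(-4); substituting y = 1 gives 1/4.

1/4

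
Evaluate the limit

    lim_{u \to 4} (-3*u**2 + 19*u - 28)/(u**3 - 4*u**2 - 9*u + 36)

Direct substitution gives 0/0, so factor. Both numerator and denominator have (u - 4) as a factor.
After cancelling, the expression reduces to (7 - 3*u)/(u^2 - 9).
Substituting u = 4 gives -5/7.

-5/7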